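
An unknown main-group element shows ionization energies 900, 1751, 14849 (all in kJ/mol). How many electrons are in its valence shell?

Look for the largest jump between consecutive ionization energies: IE3/IE2 ≈ 8.5, far larger than any earlier ratio.
That jump marks the point where a core electron is being removed. So the atom has 2 valence electrons.

2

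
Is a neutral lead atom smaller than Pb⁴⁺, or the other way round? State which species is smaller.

Pb⁴⁺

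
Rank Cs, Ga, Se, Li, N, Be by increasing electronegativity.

Cs, Li, Be, Ga, Se, N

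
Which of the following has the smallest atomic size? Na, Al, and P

P

Na is in period 3, group 1; Al is in period 3, group 13; P is in period 3, group 15.
Across a period the added protons contract the valence shell; down a group each new principal shell makes the atom larger.
All lie in period 3, so atomic radius increases right to left.
The smallest atomic size among these belongs to P.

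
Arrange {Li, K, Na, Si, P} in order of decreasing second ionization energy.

After 1 electron has been removed, what remains? Li⁺ is the bare [He] core; K⁺ is the bare [Ar] core; Na⁺ is the bare [Ne] core; Si⁺ still has 3 valence electrons; P⁺ still has 4 valence electrons.
Pulling an electron out of a noble-gas core costs far more than removing a remaining valence electron, so K, Na and Li sit at the high end of IE_2.
Valence configurations: Si⁺ [Ne]3s²3p¹, P⁺ [Ne]3s²3p².
Approximate IE_2 values (kJ/mol): Li 7298, K 3052, Na 4562, Si 1577, P 1907.
So the second ionization energies run Si < P < K < Na < Li.

Li > Na > K > P > Si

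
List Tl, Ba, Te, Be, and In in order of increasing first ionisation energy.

Be is in period 2, group 2; In is in period 5, group 13; Te is in period 5, group 16; Ba is in period 6, group 2; Tl is in period 6, group 13.
First ionization energy rises across a period (greater Z_eff holds electrons more tightly) and falls down a group (valence electrons are farther from the nucleus).
Here both period and group differ, so the two effects have to be weighed against each other.
In > Ba: relative to Ba, both the across-period and down-group shifts push In's first ionization energy up.
Tl > In: this pair runs against the simple trend — see the exception note.
Te > Tl: both effects reinforce here, so Te is clearly the higher of the two.
Be > Te: period and group pull opposite ways; the down-group shift dominates (900 vs 869 kJ/mol).
Note the exception: Tl has a higher first ionization energy than In, contrary to the simple trend — relativistic 6s stabilisation and poor 4f/5d shielding distort the trend for the heavy p-block elements.
For reference (kJ/mol): Be 900, In 558, Te 869, Ba 503, Tl 589.
So from lowest to highest: Ba < In < Tl < Te < Be.

Ba < In < Tl < Te < Be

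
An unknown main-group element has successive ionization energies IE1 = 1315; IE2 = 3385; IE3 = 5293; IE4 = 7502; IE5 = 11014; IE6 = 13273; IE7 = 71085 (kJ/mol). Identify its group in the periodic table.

Look for the largest jump between consecutive ionization energies: IE7/IE6 ≈ 5.4, far larger than any earlier ratio.
That jump marks the point where a core electron is being removed. So the atom has 6 valence electrons.
A main-group element with 6 valence electrons is in group 16.

Group 16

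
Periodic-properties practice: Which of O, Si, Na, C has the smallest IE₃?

Si

The third ionization energy removes an electron from the +2 ion. For each element: O²⁺ still has 4 valence electrons; Si²⁺ still has 2 valence electrons; Na²⁺ is already 1 electron into the core; C²⁺ still has 2 valence electrons.
Core electrons are held far more tightly than valence electrons, so Na tops the IE_3 order.
Valence configurations: O²⁺ [He]2s²2p², Si²⁺ [Ne]3s², C²⁺ [He]2s².
Tabulated IE_3 (kJ/mol): O 5300, Si 3232, Na 6910, C 4620.
Hence IE_3: Si < C < O < Na.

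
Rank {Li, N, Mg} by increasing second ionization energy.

IE_2 is the cost of taking one more electron from the +1 cation: Li⁺ is the bare [He] core; N⁺ still has 4 valence electrons; Mg⁺ still has 1 valence electron.
Core electrons are held far more tightly than valence electrons, so Li tops the IE_2 order.
Valence configurations: N⁺ [He]2s²2p², Mg⁺ [Ne]3s¹.
The numbers (kJ/mol): Li 7298, N 2856, Mg 1451.
Overall IE_2 order: Mg < N < Li.

Mg < N < Li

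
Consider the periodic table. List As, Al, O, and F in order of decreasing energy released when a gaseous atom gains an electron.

O is in period 2, group 16; F is in period 2, group 17; Al is in period 3, group 13; As is in period 4, group 15.
Electron affinity generally becomes more exothermic across a period toward the halogens and less exothermic down a group.
Here both period and group differ, so the two effects have to be weighed against each other.
As > Al: period and group pull opposite ways; the across-period shift dominates (78 vs 42 kJ/mol).
O > As: both effects reinforce here, so O is clearly the higher of the two.
F > O: F lies to the right of O in period 2, so the across-period effect alone puts F higher.
Approximate values (kJ/mol): O 141, F 328, Al 42, As 78.
So from highest to lowest: F > O > As > Al.

F, O, As, Al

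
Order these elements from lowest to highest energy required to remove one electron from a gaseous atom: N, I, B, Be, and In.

In, B, Be, I, N

IE₁ increases left→right with effective nuclear charge and decreases top→bottom as the valence shell moves farther out.
Here both period and group differ, so the two effects have to be weighed against each other.
B > In: B sits above In in group 13, so the down-group effect alone puts B higher.
Be > B: this pair runs against the simple trend — see the exception note.
I > Be: period and group pull opposite ways; the across-period shift dominates (1008 vs 900 kJ/mol).
N > I: the two effects oppose for this pair; the down-group effect wins (1402 vs 1008 kJ/mol).
Note the exception: Be has a higher first ionization energy than B, contrary to the simple trend — removing B's lone 2p electron is easier than breaking Be's filled 2s².
For reference (kJ/mol): Be 900, B 801, N 1402, In 558, I 1008.
So from lowest to highest: In < B < Be < I < N.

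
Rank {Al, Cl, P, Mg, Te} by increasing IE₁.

Al, Mg, Te, P, Cl

Mg is in period 3, group 2; Al is in period 3, group 13; P is in period 3, group 15; Cl is in period 3, group 17; Te is in period 5, group 16.
Across a period the outer electron is held more tightly (higher IE₁); down a group it sits in a higher shell, more shielded, and comes off more easily.
These span different periods and groups, so the two trends combine.
Mg > Al: this pair runs against the simple trend — see the exception note.
Te > Mg: the two effects oppose for this pair; the across-period effect wins (869 vs 738 kJ/mol).
P > Te: period and group pull opposite ways; the down-group shift dominates (1012 vs 869 kJ/mol).
Cl > P: both are in period 3; the period trend gives Cl the larger value.
Note the exception: Mg has a higher first ionization energy than Al, contrary to the simple trend — Al's single 3p electron is easier to remove than one from Mg's filled 3s².
For reference (kJ/mol): Mg 738, Al 578, P 1012, Cl 1251, Te 869.
So from lowest to highest: Al < Mg < Te < P < Cl.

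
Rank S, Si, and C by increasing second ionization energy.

Si < S < C

After 1 electron has been removed, what remains? S⁺ still has 5 valence electrons; Si⁺ still has 3 valence electrons; C⁺ still has 3 valence electrons.
All are still removing valence electrons, so compare the +1 ions as you would atoms: IE_2 generally rises across a period (higher Z_eff) and falls down a group (larger shell), subject to the usual subshell exceptions.
Valence configurations: S⁺ [Ne]3s²3p³, Si⁺ [Ne]3s²3p¹, C⁺ [He]2s²2p¹.
Tabulated IE_2 (kJ/mol): S 2252, Si 1577, C 2353.
Putting it together, IE_2: Si < S < C.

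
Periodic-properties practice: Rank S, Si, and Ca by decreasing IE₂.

IE_2 is the cost of taking one more electron from the +1 cation: S⁺ still has 5 valence electrons; Si⁺ still has 3 valence electrons; Ca⁺ still has 1 valence electron.
All are still removing valence electrons, so compare the +1 ions as you would atoms: IE_2 generally rises across a period (higher Z_eff) and falls down a group (larger shell), subject to the usual subshell exceptions.
Valence configurations: S⁺ [Ne]3s²3p³, Si⁺ [Ne]3s²3p¹, Ca⁺ [Ar]4s¹.
Tabulated IE_2 (kJ/mol): S 2252, Si 1577, Ca 1145.
Hence IE_2: Ca < Si < S.

S, Si, Ca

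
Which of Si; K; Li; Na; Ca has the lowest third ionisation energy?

IE_3 is the cost of taking one more electron from the +2 cation: Si²⁺ still has 2 valence electrons; K²⁺ is already 1 electron into the core; Li²⁺ is already 1 electron into the core; Na²⁺ is already 1 electron into the core; Ca²⁺ is the bare [Ar] core.
Pulling an electron out of a noble-gas core costs far more than removing a remaining valence electron, so K, Ca, Na and Li sit at the high end of IE_3.
Approximate IE_3 values (kJ/mol): Si 3232, K 4420, Li 11815, Na 6910, Ca 4912.
So the third ionization energies run Si < K < Ca < Na < Li.

Si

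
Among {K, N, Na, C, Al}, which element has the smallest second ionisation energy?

The second ionization energy removes an electron from the +1 ion. For each element: K⁺ is the bare [Ar] core; N⁺ still has 4 valence electrons; Na⁺ is the bare [Ne] core; C⁺ still has 3 valence electrons; Al⁺ still has 2 valence electrons.
Core electrons are held far more tightly than valence electrons, so K and Na top the IE_2 order.
Valence configurations: N⁺ [He]2s²2p², C⁺ [He]2s²2p¹, Al⁺ [Ne]3s².
The numbers (kJ/mol): K 3052, N 2856, Na 4562, C 2353, Al 1817.
So the second ionization energies run Al < C < N < K < Na.

Al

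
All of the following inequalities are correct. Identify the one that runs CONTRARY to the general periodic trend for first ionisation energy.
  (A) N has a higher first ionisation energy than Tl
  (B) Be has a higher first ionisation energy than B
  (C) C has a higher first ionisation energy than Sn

The general trend: first ionisation energy increases across a period and decreases down a group.
(A) N (period 2, group 15) vs Tl (period 6, group 13): the stated order agrees with the simple trend.
(B) Be (period 2, group 2) vs B (period 2, group 13): the stated order contradicts the simple trend.
(C) C (period 2, group 14) vs Sn (period 5, group 14): the stated order agrees with the simple trend.
The exception is (B): removing B's lone 2p electron is easier than breaking Be's filled 2s².

(B)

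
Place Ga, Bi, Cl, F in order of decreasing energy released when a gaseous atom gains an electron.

F is in period 2, group 17; Cl is in period 3, group 17; Ga is in period 4, group 13; Bi is in period 6, group 15.
Electron affinity generally becomes more exothermic across a period toward the halogens and less exothermic down a group.
Here both period and group differ, so the two effects have to be weighed against each other.
Bi > Ga: the two effects oppose for this pair; the across-period effect wins (91 vs 29 kJ/mol).
F > Bi: relative to Bi, both the across-period and down-group shifts push F's electron affinity up.
Cl > F: this pair runs against the simple trend — see the exception note.
Note the exception: Cl has a higher electron affinity than F, contrary to the simple trend — F's small 2p subshell makes the incoming electron feel strong e⁻–e⁻ repulsion, so Cl actually releases more energy on gaining an electron.
Tabulated electron affinity (kJ/mol): F 328, Cl 349, Ga 29, Bi 91.
So from highest to lowest: Cl > F > Bi > Ga.

Cl > F > Bi > Ga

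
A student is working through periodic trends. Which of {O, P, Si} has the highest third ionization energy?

O

IE_3 is the cost of taking one more electron from the +2 cation: O²⁺ still has 4 valence electrons; P²⁺ still has 3 valence electrons; Si²⁺ still has 2 valence electrons.
All are still removing valence electrons, so compare the +2 ions as you would atoms: IE_3 generally rises across a period (higher Z_eff) and falls down a group (larger shell), subject to the usual subshell exceptions.
Valence configurations: O²⁺ [He]2s²2p², P²⁺ [Ne]3s²3p¹, Si²⁺ [Ne]3s².
P²⁺ loses a lone 3p electron whereas Si²⁺ must break into a filled 3s² pair, so IE_3(Si) > IE_3(P) even though P has the higher nuclear charge.
The numbers (kJ/mol): O 5300, P 2914, Si 3232.
Hence IE_3: P < Si < O.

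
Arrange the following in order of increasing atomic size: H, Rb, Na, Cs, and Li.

H, Li, Na, Rb, Cs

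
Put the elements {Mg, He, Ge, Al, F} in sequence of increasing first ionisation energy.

Al < Mg < Ge < F < He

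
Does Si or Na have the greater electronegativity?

Si

Na is in period 3, group 1; Si is in period 3, group 14.
Atoms toward the upper right of the periodic table pull bonding electrons most strongly.
All lie in period 3, so electronegativity increases left to right.
So Si has the greater electronegativity (Si > Na).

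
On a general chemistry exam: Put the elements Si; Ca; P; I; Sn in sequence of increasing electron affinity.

Si is in period 3, group 14; P is in period 3, group 15; Ca is in period 4, group 2; Sn is in period 5, group 14; I is in period 5, group 17.
Electron affinity generally becomes more exothermic across a period toward the halogens and less exothermic down a group.
These span different periods and groups, so the two trends combine.
P > Ca: both effects reinforce here, so P is clearly the higher of the two.
Sn > P: this pair runs against the simple trend — see the exception note.
Si > Sn: Si sits above Sn in group 14, so the down-group effect alone puts Si higher.
I > Si: period and group pull opposite ways; the across-period shift dominates (295 vs 134 kJ/mol).
Note the exception: Sn has a higher electron affinity than P, contrary to the simple trend — adding an electron to P's half-filled np³ subshell costs electron-pairing energy.
Note the exception: Si has a higher electron affinity than P, contrary to the simple trend — adding an electron to P's half-filled 3p³ is unfavourable, so Si (3p²) has the more exothermic EA.
Approximate values (kJ/mol): Si 134, P 72, Ca 2, Sn 107, I 295.
So from lowest to highest: Ca < P < Sn < Si < I.

Ca, P, Sn, Si, I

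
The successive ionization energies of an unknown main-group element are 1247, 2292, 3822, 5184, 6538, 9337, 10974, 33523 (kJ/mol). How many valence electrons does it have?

7

Look for the largest jump between consecutive ionization energies: IE8/IE7 ≈ 3.1, far larger than any earlier ratio.
That jump marks the point where a core electron is being removed. So the atom has 7 valence electrons.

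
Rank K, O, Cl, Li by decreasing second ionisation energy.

Li > O > K > Cl

IE_2 is the cost of taking one more electron from the +1 cation: K⁺ is the bare [Ar] core; O⁺ still has 5 valence electrons; Cl⁺ still has 6 valence electrons; Li⁺ is the bare [He] core.
Usually core removal costs more than valence removal, but here the competition is close: a tightly held n=2 valence electron can cost more to remove than an n=3 core electron, so the actual values have to decide it.
Valence configurations: O⁺ [He]2s²2p³, Cl⁺ [Ne]3s²3p⁴.
Approximate IE_2 values (kJ/mol): K 3052, O 3388, Cl 2298, Li 7298.
Hence IE_2: Cl < K < O < Li.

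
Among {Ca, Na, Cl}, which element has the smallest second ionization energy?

Ca

After 1 electron has been removed, what remains? Ca⁺ still has 1 valence electron; Na⁺ is the bare [Ne] core; Cl⁺ still has 6 valence electrons.
Core electrons are held far more tightly than valence electrons, so Na tops the IE_2 order.
Valence configurations: Ca⁺ [Ar]4s¹, Cl⁺ [Ne]3s²3p⁴.
Approximate IE_2 values (kJ/mol): Ca 1145, Na 4562, Cl 2298.
Hence IE_2: Ca < Cl < Na.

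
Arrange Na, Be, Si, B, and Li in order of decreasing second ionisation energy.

Consider each +1 ion: Na⁺ is the bare [Ne] core; Be⁺ still has 1 valence electron; Si⁺ still has 3 valence electrons; B⁺ still has 2 valence electrons; Li⁺ is the bare [He] core.
Breaking into a closed-shell core is much more expensive than removing a leftover valence electron — Na and Li have the largest IE_2 here.
Valence configurations: Be⁺ [He]2s¹, Si⁺ [Ne]3s²3p¹, B⁺ [He]2s².
The numbers (kJ/mol): Na 4562, Be 1757, Si 1577, B 2427, Li 7298.
Hence IE_2: Si < Be < B < Na < Li.

Li > Na > B > Be > Si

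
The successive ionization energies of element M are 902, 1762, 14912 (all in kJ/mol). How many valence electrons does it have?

2

Look for the largest jump between consecutive ionization energies: IE3/IE2 ≈ 8.5, far larger than any earlier ratio.
That jump marks the point where a core electron is being removed. So the atom has 2 valence electrons.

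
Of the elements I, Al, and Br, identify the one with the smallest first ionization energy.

Al

Across a period the outer electron is held more tightly (higher IE₁); down a group it sits in a higher shell, more shielded, and comes off more easily.
Here both period and group differ, so the two effects have to be weighed against each other.
I > Al: period and group pull opposite ways; the across-period shift dominates (1008 vs 578 kJ/mol).
Br > I: Br sits above I in group 17, so the down-group effect alone puts Br higher.
Approximate values (kJ/mol): Al 578, Br 1140, I 1008.
The smallest first ionization energy among these belongs to Al.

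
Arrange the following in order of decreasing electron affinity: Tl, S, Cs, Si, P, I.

Electron affinity generally becomes more exothermic across a period toward the halogens and less exothermic down a group.
These span different periods and groups, so the two trends combine.
Cs > Tl: this pair runs against the simple trend — see the exception note.
P > Cs: both effects reinforce here, so P is clearly the higher of the two.
Si > P: this pair runs against the simple trend — see the exception note.
S > Si: both are in period 3; the period trend gives S the larger value.
I > S: period and group pull opposite ways; the across-period shift dominates (295 vs 200 kJ/mol).
Note the exception: Cs has a higher electron affinity than Tl, contrary to the simple trend — Tl's ns²np¹ configuration gives only a small electron affinity — the sparsely filled np subshell binds an added electron weakly.
Note the exception: Si has a higher electron affinity than P, contrary to the simple trend — adding an electron to P's half-filled 3p³ is unfavourable, so Si (3p²) has the more exothermic EA.
Approximate values (kJ/mol): Si 134, P 72, S 200, I 295, Cs 46, Tl 19.
So from highest to lowest: I > S > Si > P > Cs > Tl.

I, S, Si, P, Cs, Tl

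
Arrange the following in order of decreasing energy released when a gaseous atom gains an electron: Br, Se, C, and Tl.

C is in period 2, group 14; Se is in period 4, group 16; Br is in period 4, group 17; Tl is in period 6, group 13.
Adding an electron releases more energy for atoms nearer the top right (short of the noble gases).
Neither a single period nor a single group — weigh both effects.
C > Tl: relative to Tl, both the across-period and down-group shifts push C's electron affinity up.
Se > C: period and group pull opposite ways; the across-period shift dominates (195 vs 122 kJ/mol).
Br > Se: both are in period 4; the period trend gives Br the larger value.
For reference (kJ/mol): C 122, Se 195, Br 325, Tl 19.
So from highest to lowest: Br > Se > C > Tl.

Br > Se > C > Tl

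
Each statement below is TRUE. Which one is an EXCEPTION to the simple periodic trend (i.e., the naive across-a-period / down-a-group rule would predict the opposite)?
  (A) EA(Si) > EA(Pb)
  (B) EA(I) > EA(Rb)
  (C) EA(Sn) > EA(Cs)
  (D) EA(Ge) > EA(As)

(D)

The general trend: electron affinity increases across a period and decreases down a group.
(A) Si (period 3, group 14) vs Pb (period 6, group 14): the stated order agrees with the simple trend.
(B) I (period 5, group 17) vs Rb (period 5, group 1): the stated order agrees with the simple trend.
(C) Sn (period 5, group 14) vs Cs (period 6, group 1): the stated order agrees with the simple trend.
(D) Ge (period 4, group 14) vs As (period 4, group 15): the stated order contradicts the simple trend.
The exception is (D): adding an electron to As's half-filled 4p³ is unfavourable, so Ge (4p²) has the more exothermic EA.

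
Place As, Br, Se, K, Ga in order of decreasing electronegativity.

K is in period 4, group 1; Ga is in period 4, group 13; As is in period 4, group 15; Se is in period 4, group 16; Br is in period 4, group 17.
Smaller atoms with higher effective nuclear charge are more electronegative.
All lie in period 4, so electronegativity increases left to right.
So from highest to lowest: Br > Se > As > Ga > K.

Br > Se > As > Ga > K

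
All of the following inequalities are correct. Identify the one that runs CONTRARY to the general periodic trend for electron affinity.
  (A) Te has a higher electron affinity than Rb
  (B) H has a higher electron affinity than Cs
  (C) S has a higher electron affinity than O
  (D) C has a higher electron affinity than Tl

(C)

The general trend: electron affinity increases across a period and decreases down a group.
(A) Te (period 5, group 16) vs Rb (period 5, group 1): the stated order agrees with the simple trend.
(B) H (period 1, group 1) vs Cs (period 6, group 1): the stated order agrees with the simple trend.
(C) S (period 3, group 16) vs O (period 2, group 16): the stated order contradicts the simple trend.
(D) C (period 2, group 14) vs Tl (period 6, group 13): the stated order agrees with the simple trend.
The exception is (C): the compact 2p subshell of O repels the added electron more than S's larger 3p does.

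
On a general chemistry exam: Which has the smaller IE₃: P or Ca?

The third ionization energy removes an electron from the +2 ion. For each element: P²⁺ still has 3 valence electrons; Ca²⁺ is the bare [Ar] core.
Core electrons are held far more tightly than valence electrons, so Ca tops the IE_3 order.
Tabulated IE_3 (kJ/mol): P 2914, Ca 4912.
Overall IE_3 order: P < Ca.

P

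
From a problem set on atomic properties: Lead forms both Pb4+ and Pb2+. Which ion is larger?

Pb2+

Both ions have Z = 82 protons, but Pb4+ has lost more electrons, so its remaining electrons feel a larger effective nuclear charge per electron and are pulled in more tightly.
Higher positive charge → smaller ion, so Pb2+ > Pb4+.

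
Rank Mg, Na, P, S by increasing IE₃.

P < S < Na < Mg

After 2 electrons have been removed, what remains? Mg²⁺ is the bare [Ne] core; Na²⁺ is already 1 electron into the core; P²⁺ still has 3 valence electrons; S²⁺ still has 4 valence electrons.
Pulling an electron out of a noble-gas core costs far more than removing a remaining valence electron, so Na and Mg sit at the high end of IE_3.
Valence configurations: P²⁺ [Ne]3s²3p¹, S²⁺ [Ne]3s²3p².
Approximate IE_3 values (kJ/mol): Mg 7733, Na 6910, P 2914, S 3357.
Hence IE_3: P < S < Na < Mg.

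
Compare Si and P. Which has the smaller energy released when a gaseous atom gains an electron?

P

Si is in period 3, group 14; P is in period 3, group 15.
EA tends to increase across a period and decrease down a group, though the pattern is less regular than for IE or radius.
All lie in period 3; the across-period trend (electron affinity increases left to right) applies, with the exception below.
Note the exception: Si has a higher electron affinity than P, contrary to the simple trend — adding an electron to P's half-filled 3p³ is unfavourable, so Si (3p²) has the more exothermic EA.
Tabulated electron affinity (kJ/mol): Si 134, P 72.
So P has the smaller energy released when a gaseous atom gains an electron (P < Si).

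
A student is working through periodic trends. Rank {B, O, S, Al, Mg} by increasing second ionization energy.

Mg < Al < S < B < O

Consider each +1 ion: B⁺ still has 2 valence electrons; O⁺ still has 5 valence electrons; S⁺ still has 5 valence electrons; Al⁺ still has 2 valence electrons; Mg⁺ still has 1 valence electron.
All are still removing valence electrons, so compare the +1 ions as you would atoms: IE_2 generally rises across a period (higher Z_eff) and falls down a group (larger shell), subject to the usual subshell exceptions.
Valence configurations: B⁺ [He]2s², O⁺ [He]2s²2p³, S⁺ [Ne]3s²3p³, Al⁺ [Ne]3s², Mg⁺ [Ne]3s¹.
Approximate IE_2 values (kJ/mol): B 2427, O 3388, S 2252, Al 1817, Mg 1451.
So the second ionization energies run Mg < Al < S < B < O.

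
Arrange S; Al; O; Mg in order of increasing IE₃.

Al < S < O < Mg

The third ionization energy removes an electron from the +2 ion. For each element: S²⁺ still has 4 valence electrons; Al²⁺ still has 1 valence electron; O²⁺ still has 4 valence electrons; Mg²⁺ is the bare [Ne] core.
Breaking into a closed-shell core is much more expensive than removing a leftover valence electron — Mg has the largest IE_3 here.
Valence configurations: S²⁺ [Ne]3s²3p², Al²⁺ [Ne]3s¹, O²⁺ [He]2s²2p².
Tabulated IE_3 (kJ/mol): S 3357, Al 2745, O 5300, Mg 7733.
Putting it together, IE_3: Al < S < O < Mg.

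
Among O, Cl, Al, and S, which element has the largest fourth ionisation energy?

Al

Consider each +3 ion: O³⁺ still has 3 valence electrons; Cl³⁺ still has 4 valence electrons; Al³⁺ is the bare [Ne] core; S³⁺ still has 3 valence electrons.
Pulling an electron out of a noble-gas core costs far more than removing a remaining valence electron, so Al sits at the high end of IE_4.
Valence configurations: O³⁺ [He]2s²2p¹, Cl³⁺ [Ne]3s²3p², S³⁺ [Ne]3s²3p¹.
Tabulated IE_4 (kJ/mol): O 7469, Cl 5159, Al 11577, S 4556.
Hence IE_4: S < Cl < O < Al.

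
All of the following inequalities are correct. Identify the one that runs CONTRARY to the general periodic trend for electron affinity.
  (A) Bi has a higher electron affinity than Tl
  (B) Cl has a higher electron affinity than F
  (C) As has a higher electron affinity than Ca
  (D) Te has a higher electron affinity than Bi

(B)

The general trend: electron affinity increases across a period and decreases down a group.
(A) Bi (period 6, group 15) vs Tl (period 6, group 13): the stated order agrees with the simple trend.
(B) Cl (period 3, group 17) vs F (period 2, group 17): the stated order contradicts the simple trend.
(C) As (period 4, group 15) vs Ca (period 4, group 2): the stated order agrees with the simple trend.
(D) Te (period 5, group 16) vs Bi (period 6, group 15): the stated order agrees with the simple trend.
The exception is (B): F's small 2p subshell makes the incoming electron feel strong e⁻–e⁻ repulsion, so Cl actually releases more energy on gaining an electron.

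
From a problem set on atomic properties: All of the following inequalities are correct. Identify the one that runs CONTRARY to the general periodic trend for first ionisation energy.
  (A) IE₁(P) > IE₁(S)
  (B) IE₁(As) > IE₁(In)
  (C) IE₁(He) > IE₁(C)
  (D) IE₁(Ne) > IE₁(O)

(A)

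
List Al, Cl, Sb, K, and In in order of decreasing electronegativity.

Al is in period 3, group 13; Cl is in period 3, group 17; K is in period 4, group 1; In is in period 5, group 13; Sb is in period 5, group 15.
Electronegativity increases across a period and decreases down a group, tracking effective nuclear charge and atomic size.
Here both period and group differ, so the two effects have to be weighed against each other.
Al > K: both effects reinforce here, so Al is clearly the higher of the two.
In > Al: this pair runs against the simple trend — see the exception note.
Sb > In: both are in period 5; the period trend gives Sb the larger value.
Cl > Sb: relative to Sb, both the across-period and down-group shifts push Cl's electronegativity up.
Note the exception: In has a higher electronegativity than Al, contrary to the simple trend — poor shielding by filled d (and f) subshells raises the heavier element's effective nuclear charge more than the simple down-group trend predicts.
Tabulated electronegativity (Pauling): Al 1.61, Cl 3.16, K 0.82, In 1.78, Sb 2.05.
So from highest to lowest: Cl > Sb > In > Al > K.

Cl > Sb > In > Al > K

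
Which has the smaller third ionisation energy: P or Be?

Consider each +2 ion: P²⁺ still has 3 valence electrons; Be²⁺ is the bare [He] core.
Breaking into a closed-shell core is much more expensive than removing a leftover valence electron — Be has the largest IE_3 here.
The numbers (kJ/mol): P 2914, Be 14849.
Overall IE_3 order: P < Be.

P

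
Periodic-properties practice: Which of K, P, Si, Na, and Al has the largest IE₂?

The second ionization energy removes an electron from the +1 ion. For each element: K⁺ is the bare [Ar] core; P⁺ still has 4 valence electrons; Si⁺ still has 3 valence electrons; Na⁺ is the bare [Ne] core; Al⁺ still has 2 valence electrons.
Breaking into a closed-shell core is much more expensive than removing a leftover valence electron — K and Na have the largest IE_2 here.
Valence configurations: P⁺ [Ne]3s²3p², Si⁺ [Ne]3s²3p¹, Al⁺ [Ne]3s².
Si⁺ loses a lone 3p electron whereas Al⁺ must break into a filled 3s² pair, so IE_2(Al) > IE_2(Si) even though Si has the higher nuclear charge.
Approximate IE_2 values (kJ/mol): K 3052, P 1907, Si 1577, Na 4562, Al 1817.
Putting it together, IE_2: Si < Al < P < K < Na.

Na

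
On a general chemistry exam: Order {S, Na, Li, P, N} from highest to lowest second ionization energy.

Consider each +1 ion: S⁺ still has 5 valence electrons; Na⁺ is the bare [Ne] core; Li⁺ is the bare [He] core; P⁺ still has 4 valence electrons; N⁺ still has 4 valence electrons.
Core electrons are held far more tightly than valence electrons, so Na and Li top the IE_2 order.
Valence configurations: S⁺ [Ne]3s²3p³, P⁺ [Ne]3s²3p², N⁺ [He]2s²2p².
Approximate IE_2 values (kJ/mol): S 2252, Na 4562, Li 7298, P 1907, N 2856.
Putting it together, IE_2: P < S < N < Na < Li.

Li, Na, N, S, P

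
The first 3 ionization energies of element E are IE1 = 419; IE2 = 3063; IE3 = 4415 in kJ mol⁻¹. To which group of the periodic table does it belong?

Group 1

Look for the largest jump between consecutive ionization energies: IE2/IE1 ≈ 7.3, far larger than any earlier ratio.
That jump marks the point where a core electron is being removed. So the atom has 1 valence electron.
A main-group element with 1 valence electron is in group 1.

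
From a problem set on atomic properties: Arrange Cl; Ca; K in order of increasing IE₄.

Consider each +3 ion: Cl³⁺ still has 4 valence electrons; Ca³⁺ is already 1 electron into the core; K³⁺ is already 2 electrons into the core.
Pulling an electron out of a noble-gas core costs far more than removing a remaining valence electron, so K and Ca sit at the high end of IE_4.
Tabulated IE_4 (kJ/mol): Cl 5159, Ca 6491, K 5877.
Hence IE_4: Cl < K < Ca.

Cl < K < Ca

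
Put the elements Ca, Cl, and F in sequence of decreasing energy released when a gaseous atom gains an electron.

Cl, F, Ca

EA tends to increase across a period and decrease down a group, though the pattern is less regular than for IE or radius.
Neither a single period nor a single group — weigh both effects.
F > Ca: relative to Ca, both the across-period and down-group shifts push F's electron affinity up.
Cl > F: this pair runs against the simple trend — see the exception note.
Note the exception: Cl has a higher electron affinity than F, contrary to the simple trend — F's small 2p subshell makes the incoming electron feel strong e⁻–e⁻ repulsion, so Cl actually releases more energy on gaining an electron.
Approximate values (kJ/mol): F 328, Cl 349, Ca 2.
So from highest to lowest: Cl > F > Ca.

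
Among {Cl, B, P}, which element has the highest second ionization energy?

IE_2 is the cost of taking one more electron from the +1 cation: Cl⁺ still has 6 valence electrons; B⁺ still has 2 valence electrons; P⁺ still has 4 valence electrons.
All are still removing valence electrons, so compare the +1 ions as you would atoms: IE_2 generally rises across a period (higher Z_eff) and falls down a group (larger shell), subject to the usual subshell exceptions.
Valence configurations: Cl⁺ [Ne]3s²3p⁴, B⁺ [He]2s², P⁺ [Ne]3s²3p².
Tabulated IE_2 (kJ/mol): Cl 2298, B 2427, P 1907.
Hence IE_2: P < Cl < B.

B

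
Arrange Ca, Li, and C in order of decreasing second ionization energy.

Li, C, Ca

After 1 electron has been removed, what remains? Ca⁺ still has 1 valence electron; Li⁺ is the bare [He] core; C⁺ still has 3 valence electrons.
Pulling an electron out of a noble-gas core costs far more than removing a remaining valence electron, so Li sits at the high end of IE_2.
Valence configurations: Ca⁺ [Ar]4s¹, C⁺ [He]2s²2p¹.
Tabulated IE_2 (kJ/mol): Ca 1145, Li 7298, C 2353.
So the second ionization energies run Ca < C < Li.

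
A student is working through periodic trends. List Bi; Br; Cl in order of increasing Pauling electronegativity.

Bi < Br < Cl

Cl is in period 3, group 17; Br is in period 4, group 17; Bi is in period 6, group 15.
Electronegativity increases across a period and decreases down a group, tracking effective nuclear charge and atomic size.
Here both period and group differ, so the two effects have to be weighed against each other.
Br > Bi: relative to Bi, both the across-period and down-group shifts push Br's electronegativity up.
Cl > Br: they share group 17; the group trend gives Cl the larger value.
Tabulated electronegativity (Pauling): Cl 3.16, Br 2.96, Bi 2.02.
So from lowest to highest: Bi < Br < Cl.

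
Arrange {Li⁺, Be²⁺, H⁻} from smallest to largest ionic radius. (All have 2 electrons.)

All of these have 2 electrons, so size is governed by nuclear charge alone: the more protons, the stronger the pull on the same electron cloud, and the smaller the ion.
Nuclear charges: Be²⁺ (Z=4), Li⁺ (Z=3), H⁻ (Z=1).
Smallest to largest: Be²⁺ < Li⁺ < H⁻.

Be²⁺, Li⁺, H⁻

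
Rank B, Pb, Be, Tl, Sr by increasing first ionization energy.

Sr, Tl, Pb, B, Be

Be is in period 2, group 2; B is in period 2, group 13; Sr is in period 5, group 2; Tl is in period 6, group 13; Pb is in period 6, group 14.
Removing the outermost electron gets harder across a period and easier down a group.
These span different periods and groups, so the two trends combine.
Tl > Sr: the two effects oppose for this pair; the across-period effect wins (589 vs 550 kJ/mol).
Pb > Tl: Pb lies to the right of Tl in period 6, so the across-period effect alone puts Pb higher.
B > Pb: period and group pull opposite ways; the down-group shift dominates (801 vs 716 kJ/mol).
Be > B: this pair runs against the simple trend — see the exception note.
Note the exception: Be has a higher first ionization energy than B, contrary to the simple trend — removing B's lone 2p electron is easier than breaking Be's filled 2s².
For reference (kJ/mol): Be 900, B 801, Sr 550, Tl 589, Pb 716.
So from lowest to highest: Sr < Tl < Pb < B < Be.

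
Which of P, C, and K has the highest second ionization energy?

K

The second ionization energy removes an electron from the +1 ion. For each element: P⁺ still has 4 valence electrons; C⁺ still has 3 valence electrons; K⁺ is the bare [Ar] core.
Pulling an electron out of a noble-gas core costs far more than removing a remaining valence electron, so K sits at the high end of IE_2.
Valence configurations: P⁺ [Ne]3s²3p², C⁺ [He]2s²2p¹.
Tabulated IE_2 (kJ/mol): P 1907, C 2353, K 3052.
So the second ionization energies run P < C < K.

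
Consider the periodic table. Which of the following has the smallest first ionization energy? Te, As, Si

Si

Si is in period 3, group 14; As is in period 4, group 15; Te is in period 5, group 16.
IE₁ increases left→right with effective nuclear charge and decreases top→bottom as the valence shell moves farther out.
A diagonal step moves right (one effect) and down (the opposite effect) at once.
Te > Si: period and group pull opposite ways; the across-period shift dominates (869 vs 786 kJ/mol).
As > Te: period and group pull opposite ways; the down-group shift dominates (947 vs 869 kJ/mol).
Tabulated first ionization energy (kJ/mol): Si 786, As 947, Te 869.
The smallest first ionization energy among these belongs to Si.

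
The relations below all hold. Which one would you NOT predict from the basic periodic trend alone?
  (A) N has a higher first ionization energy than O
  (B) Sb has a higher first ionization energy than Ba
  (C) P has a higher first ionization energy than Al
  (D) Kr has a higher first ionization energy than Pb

(A)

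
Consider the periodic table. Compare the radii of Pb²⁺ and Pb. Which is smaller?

Pb²⁺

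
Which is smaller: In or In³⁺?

Forming In³⁺ removes 3 electrons from In. Fewer electrons for the same nuclear charge means less shielding and a higher Z_eff on the remaining electrons, and for main-group metals the entire outer shell is lost.
A cation is smaller than its parent atom: In³⁺ < In.

In³⁺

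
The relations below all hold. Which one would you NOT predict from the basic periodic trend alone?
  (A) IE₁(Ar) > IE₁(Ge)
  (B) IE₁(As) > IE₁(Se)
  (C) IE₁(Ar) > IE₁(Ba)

The general trend: first ionization energy increases across a period and decreases down a group.
(A) Ar (period 3, group 18) vs Ge (period 4, group 14): the stated order agrees with the simple trend.
(B) As (period 4, group 15) vs Se (period 4, group 16): the stated order contradicts the simple trend.
(C) Ar (period 3, group 18) vs Ba (period 6, group 2): the stated order agrees with the simple trend.
The exception is (B): Se (4p⁴) ionizes more easily than half-filled As (4p³).

(B)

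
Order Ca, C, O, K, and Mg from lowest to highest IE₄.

The fourth ionization energy removes an electron from the +3 ion. For each element: Ca³⁺ is already 1 electron into the core; C³⁺ still has 1 valence electron; O³⁺ still has 3 valence electrons; K³⁺ is already 2 electrons into the core; Mg³⁺ is already 1 electron into the core.
Usually core removal costs more than valence removal, but here the competition is close: a tightly held n=2 valence electron can cost more to remove than an n=3 core electron, so the actual values have to decide it.
Valence configurations: C³⁺ [He]2s¹, O³⁺ [He]2s²2p¹.
Tabulated IE_4 (kJ/mol): Ca 6491, C 6223, O 7469, K 5877, Mg 10543.
Hence IE_4: K < C < Ca < O < Mg.

K, C, Ca, O, Mg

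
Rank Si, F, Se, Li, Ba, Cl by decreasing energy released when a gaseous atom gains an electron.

EA tends to increase across a period and decrease down a group, though the pattern is less regular than for IE or radius.
These span different periods and groups, so the two trends combine.
Li > Ba: the two effects oppose for this pair; the down-group effect wins (60 vs 14 kJ/mol).
Si > Li: the two effects oppose for this pair; the across-period effect wins (134 vs 60 kJ/mol).
Se > Si: the two effects oppose for this pair; the across-period effect wins (195 vs 134 kJ/mol).
F > Se: both effects reinforce here, so F is clearly the higher of the two.
Cl > F: this pair runs against the simple trend — see the exception note.
Note the exception: Cl has a higher electron affinity than F, contrary to the simple trend — F's small 2p subshell makes the incoming electron feel strong e⁻–e⁻ repulsion, so Cl actually releases more energy on gaining an electron.
Tabulated electron affinity (kJ/mol): Li 60, F 328, Si 134, Cl 349, Se 195, Ba 14.
So from highest to lowest: Cl > F > Se > Si > Li > Ba.

Cl, F, Se, Si, Li, Ba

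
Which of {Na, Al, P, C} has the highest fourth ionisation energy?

Consider each +3 ion: Na³⁺ is already 2 electrons into the core; Al³⁺ is the bare [Ne] core; P³⁺ still has 2 valence electrons; C³⁺ still has 1 valence electron.
Pulling an electron out of a noble-gas core costs far more than removing a remaining valence electron, so Na and Al sit at the high end of IE_4.
Valence configurations: P³⁺ [Ne]3s², C³⁺ [He]2s¹.
Tabulated IE_4 (kJ/mol): Na 9543, Al 11577, P 4964, C 6223.
Putting it together, IE_4: P < C < Na < Al.

Al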